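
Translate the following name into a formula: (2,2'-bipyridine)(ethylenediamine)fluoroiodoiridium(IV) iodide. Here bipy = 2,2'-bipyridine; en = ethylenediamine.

Ligands: 1 2,2'-bipyridine (bipy, neutral), 1 fluoro (F, -1), 1 iodo (I, -1), 1 ethylenediamine (en, neutral). Ligand charge sum = -2.
With Ir in oxidation state +4, the complex ion is [Ir...]^2+.
Charge balance with iodide (-1) requires 1 complex ion per 2 iodide.

[Ir(bipy)(en)FI]I2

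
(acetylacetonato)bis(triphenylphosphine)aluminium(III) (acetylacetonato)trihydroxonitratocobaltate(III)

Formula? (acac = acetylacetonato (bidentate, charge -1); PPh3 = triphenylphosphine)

[Al(acac)(PPh3)2][Co(acac)(NO3)(OH)3]

Cation [Al…]: ligand charges -1, Al(III) ⇒ ion charge 2+.
Anion [Co…]: ligand charges -5, Co(III) ⇒ ion charge 2−.
One 2+ cation balances one 2− anion.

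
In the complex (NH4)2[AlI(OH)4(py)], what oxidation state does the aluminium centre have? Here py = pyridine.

2 ammonium outside the brackets (+1 each) → the complex ion is 2−.
Ligand charges: 1×py neutral; 1×I = -1; 4×OH = -4; sum -5.
Al + (-5) = 2− ⇒ Al is +3.

+3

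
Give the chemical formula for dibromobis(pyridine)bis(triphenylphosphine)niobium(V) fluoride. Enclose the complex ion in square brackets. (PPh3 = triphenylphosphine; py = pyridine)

[NbBr2(PPh3)2(py)2]F3

Ligands: 2 bromo (Br, -1), 2 triphenylphosphine (PPh3, neutral), 2 pyridine (py, neutral). Ligand charge sum = -2.
With Nb in oxidation state +5, the complex ion is [Nb...]^3+.
Charge balance with fluoride (-1) requires 1 complex ion per 3 fluoride.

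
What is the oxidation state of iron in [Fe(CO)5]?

No counter-ion: the bracketed complex is neutral.
Ligand charges: 5×CO neutral; sum 0.
Fe + (0) = 0 ⇒ Fe is 0.

0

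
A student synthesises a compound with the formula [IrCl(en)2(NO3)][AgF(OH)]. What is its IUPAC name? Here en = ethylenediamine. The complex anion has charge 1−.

Both ions are complex: the cation is named first with the plain metal name, the anion second with the -ate form; each ion's ligands are alphabetised independently.
The complex anion is given as 1−; its ligand charges sum to -2, so Ag = +1.
A 1:1 salt means the cation carries the equal and opposite charge, 1+.
Cation: ligand charges sum to -2; for the ion to be 1+, Ir = +3.

chlorobis(ethylenediamine)nitratoiridium(III) fluorohydroxoargentate(I)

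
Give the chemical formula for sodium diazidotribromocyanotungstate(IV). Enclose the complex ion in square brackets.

Ligands: 1 cyano (CN, -1), 2 azido (N3, -1), 3 bromo (Br, -1). Ligand charge sum = -6.
Charge balance with sodium (+1) requires 1 complex ion per 2 sodium.

Na2[WBr3(CN)(N3)2]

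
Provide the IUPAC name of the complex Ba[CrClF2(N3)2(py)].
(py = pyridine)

The 1 barium counter-ion carries a total charge of +2, so each complex ion is 2−.
Ligand charges: 1×pyridine (neutral), 1×chloro (-1 each), 2×azido (-1 each), 2×fluoro (-1 each); total -5. So Cr + (-5) = 2−, giving Cr = +3.
Ligands are named alphabetically: azido before chloro before fluoro before pyridine.
The complex ion is anionic, so chromium takes the -ate form chromate(III).

barium diazidochlorodifluoro(pyridine)chromate(III)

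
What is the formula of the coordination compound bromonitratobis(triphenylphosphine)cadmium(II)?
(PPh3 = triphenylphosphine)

Ligands: 1 nitrato (NO3, -1), 2 triphenylphosphine (PPh3, neutral), 1 bromo (Br, -1). Ligand charge sum = -2.
With Cd in oxidation state +2, the complex ion is [Cd...].

[CdBr(NO3)(PPh3)2]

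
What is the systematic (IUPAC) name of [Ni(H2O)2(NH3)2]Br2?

diamminediaquanickel(II) bromide

The 2 bromide counter-ions carry a total charge of -2, so each complex ion is 2+.
Ligand charges: 2×ammine (neutral), 2×aqua (neutral); total 0. So Ni + (0) = 2+, giving Ni = +2.
Ligands are named alphabetically: ammine before aqua.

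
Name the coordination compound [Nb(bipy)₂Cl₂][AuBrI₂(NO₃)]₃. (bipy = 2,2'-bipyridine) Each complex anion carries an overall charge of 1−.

Both ions are complex: the cation is named first with the plain metal name, the anion second with the -ate form; each ion's ligands are alphabetised independently.
The complex anion is given as 1−; its ligand charges sum to -4, so Au = +3.
With 3 anions per cation, the cation must be 3×1 = 3+.
Cation: ligand charges sum to -2; for the ion to be 3+, Nb = +5.

bis(2,2'-bipyridine)dichloroniobium(V) bromodiiodonitratoaurate(III)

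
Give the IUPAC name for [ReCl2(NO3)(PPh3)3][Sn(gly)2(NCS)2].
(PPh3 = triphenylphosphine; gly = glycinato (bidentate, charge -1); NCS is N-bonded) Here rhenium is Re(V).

Both ions are complex: the cation is named first with the plain metal name, the anion second with the -ate form; each ion's ligands are alphabetised independently.
Re is given as +5; the cation's ligand charges sum to -3, so the complex cation is 2+.
A 1:1 salt means the anion carries the equal and opposite charge, 2−.
Anion: ligand charges sum to -4; for the ion to be 2−, Sn = +2.

dichloronitratotris(triphenylphosphine)rhenium(V) bis(glycinato)diisothiocyanatostannate(II)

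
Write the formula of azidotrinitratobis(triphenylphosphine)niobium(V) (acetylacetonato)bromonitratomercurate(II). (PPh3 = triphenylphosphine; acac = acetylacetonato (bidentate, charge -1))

Cation [Nb…]: ligand charges -4, Nb(V) ⇒ ion charge 1+.
Anion [Hg…]: ligand charges -3, Hg(II) ⇒ ion charge 1−.
One 1+ cation balances one 1− anion.

[Nb(N3)(NO3)3(PPh3)2][Hg(acac)Br(NO3)]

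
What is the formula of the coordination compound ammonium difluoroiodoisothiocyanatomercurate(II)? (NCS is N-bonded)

(NH4)2[HgF2I(NCS)]

Ligands: 1 iodo (I, -1), 2 fluoro (F, -1), 1 isothiocyanato (NCS, -1). Ligand charge sum = -4.
Charge balance with ammonium (+1) requires 1 complex ion per 2 ammonium.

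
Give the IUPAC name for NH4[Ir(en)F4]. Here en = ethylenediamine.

ammonium (ethylenediamine)tetrafluoroiridate(III)

The 1 ammonium counter-ion carries a total charge of +1, so each complex ion is 1−.
Ligand charges: 1×ethylenediamine (neutral), 4×fluoro (-1 each); total -4. So Ir + (-4) = 1−, giving Ir = +3.
The complex ion is anionic, so iridium takes the -ate form iridate(III).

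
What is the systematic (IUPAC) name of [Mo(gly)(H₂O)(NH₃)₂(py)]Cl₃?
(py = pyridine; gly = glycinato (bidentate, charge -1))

diammineaqua(glycinato)(pyridine)molybdenum(IV) chloride

The 3 chloride counter-ions carry a total charge of -3, so each complex ion is 3+.
Ligand charges: 1×pyridine (neutral), 2×ammine (neutral), 1×aqua (neutral), 1×glycinato (-1 each); total -1. So Mo + (-1) = 3+, giving Mo = +4.
Ligands are named alphabetically: ammine before aqua before glycinato before pyridine.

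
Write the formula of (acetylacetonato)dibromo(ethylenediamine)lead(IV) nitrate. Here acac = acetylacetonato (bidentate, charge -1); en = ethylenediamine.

Ligands: 1 acetylacetonato (acac, -1), 1 ethylenediamine (en, neutral), 2 bromo (Br, -1). Ligand charge sum = -3.
Charge balance with nitrate (-1) requires 1 complex ion per 1 nitrate.

[Pb(acac)Br2(en)]NO3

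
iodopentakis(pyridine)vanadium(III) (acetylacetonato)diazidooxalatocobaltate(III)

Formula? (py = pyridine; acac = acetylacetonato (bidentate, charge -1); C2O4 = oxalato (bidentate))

[VI(py)5][Co(acac)(C2O4)(N3)2]

Cation [V…]: ligand charges -1, V(III) ⇒ ion charge 2+.
Anion [Co…]: ligand charges -5, Co(III) ⇒ ion charge 2−.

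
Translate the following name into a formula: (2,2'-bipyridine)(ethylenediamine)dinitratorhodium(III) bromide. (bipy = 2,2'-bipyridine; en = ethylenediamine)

[Rh(bipy)(en)(NO3)2]Br

Ligands: 2 nitrato (NO3, -1), 1 2,2'-bipyridine (bipy, neutral), 1 ethylenediamine (en, neutral). Ligand charge sum = -2.
With Rh in oxidation state +3, the complex ion is [Rh...]^1+.
Charge balance with bromide (-1) requires 1 complex ion per 1 bromide.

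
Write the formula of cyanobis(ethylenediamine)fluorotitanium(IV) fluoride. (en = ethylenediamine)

[Ti(CN)(en)2F]F2

Ligands: 2 ethylenediamine (en, neutral), 1 cyano (CN, -1), 1 fluoro (F, -1). Ligand charge sum = -2.
Charge balance with fluoride (-1) requires 1 complex ion per 2 fluoride.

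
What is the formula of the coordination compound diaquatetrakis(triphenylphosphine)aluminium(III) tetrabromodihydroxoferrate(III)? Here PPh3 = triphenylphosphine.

Cation [Al…]: ligand charges 0, Al(III) ⇒ ion charge 3+.
Anion [Fe…]: ligand charges -6, Fe(III) ⇒ ion charge 3−.
One 3+ cation balances one 3− anion.

[Al(H2O)2(PPh3)4][FeBr4(OH)2]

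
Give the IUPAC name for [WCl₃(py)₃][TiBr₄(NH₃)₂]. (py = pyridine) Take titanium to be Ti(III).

Both ions are complex: the cation is named first with the plain metal name, the anion second with the -ate form; each ion's ligands are alphabetised independently.
Ti is given as +3; the anion's ligand charges sum to -4, so the complex anion is 1−.
A 1:1 salt means the cation carries the equal and opposite charge, 1+.
Cation: ligand charges sum to -3; for the ion to be 1+, W = +4.

trichlorotris(pyridine)tungsten(IV) diamminetetrabromotitanate(III)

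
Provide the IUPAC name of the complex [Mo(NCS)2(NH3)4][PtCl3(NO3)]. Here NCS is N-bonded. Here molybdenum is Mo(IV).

tetraamminediisothiocyanatomolybdenum(IV) trichloronitratoplatinate(II)

Mo is given as +4; the cation's ligand charges sum to -2, so the complex cation is 2+.
A 1:1 salt means the anion carries the equal and opposite charge, 2−.
Anion: ligand charges sum to -4; for the ion to be 2−, Pt = +2.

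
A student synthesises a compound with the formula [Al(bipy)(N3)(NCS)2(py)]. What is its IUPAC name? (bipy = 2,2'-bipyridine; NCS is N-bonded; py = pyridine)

There is no counter-ion, so the complex is neutral overall.
Ligand charges: 1×2,2'-bipyridine (neutral), 2×isothiocyanato (-1 each), 1×azido (-1 each), 1×pyridine (neutral); total -3. So Al + (-3) = 0, giving Al = +3.
Ligands are named alphabetically: azido before bipyridine before isothiocyanato before pyridine.

azido(2,2'-bipyridine)diisothiocyanato(pyridine)aluminium(III)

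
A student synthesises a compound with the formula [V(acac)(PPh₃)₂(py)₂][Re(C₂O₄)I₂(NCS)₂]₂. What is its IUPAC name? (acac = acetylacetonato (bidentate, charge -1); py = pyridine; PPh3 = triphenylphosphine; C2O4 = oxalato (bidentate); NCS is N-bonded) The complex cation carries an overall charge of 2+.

Both ions are complex: the cation is named first with the plain metal name, the anion second with the -ate form; each ion's ligands are alphabetised independently.
The complex cation is given as 2+; its ligand charges sum to -1, so V = +3.
With 2 anions per cation, each anion must be 2/2 = 1−.
Anion: ligand charges sum to -6; for the ion to be 1−, Re = +5.

(acetylacetonato)bis(pyridine)bis(triphenylphosphine)vanadium(III) diiododiisothiocyanatooxalatorhenate(V)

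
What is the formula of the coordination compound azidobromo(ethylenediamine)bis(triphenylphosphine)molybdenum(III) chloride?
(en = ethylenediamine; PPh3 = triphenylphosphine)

Ligands: 1 bromo (Br, -1), 1 azido (N3, -1), 1 ethylenediamine (en, neutral), 2 triphenylphosphine (PPh3, neutral). Ligand charge sum = -2.
Charge balance with chloride (-1) requires 1 complex ion per 1 chloride.

[MoBr(en)(N3)(PPh3)2]Cl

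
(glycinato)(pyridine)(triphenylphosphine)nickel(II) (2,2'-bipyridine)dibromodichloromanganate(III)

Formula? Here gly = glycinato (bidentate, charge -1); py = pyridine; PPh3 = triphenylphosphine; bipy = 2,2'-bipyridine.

Cation [Ni…]: ligand charges -1, Ni(II) ⇒ ion charge 1+.
Anion [Mn…]: ligand charges -4, Mn(III) ⇒ ion charge 1−.
One 1+ cation balances one 1− anion.

[Ni(gly)(PPh3)(py)][Mn(bipy)Br2Cl2]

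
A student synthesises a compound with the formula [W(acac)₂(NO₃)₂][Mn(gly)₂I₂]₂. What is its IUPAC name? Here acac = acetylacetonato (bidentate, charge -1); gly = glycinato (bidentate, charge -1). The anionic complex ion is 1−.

bis(acetylacetonato)dinitratotungsten(VI) bis(glycinato)diiodomanganate(III)

Both ions are complex: the cation is named first with the plain metal name, the anion second with the -ate form; each ion's ligands are alphabetised independently.
The complex anion is given as 1−; its ligand charges sum to -4, so Mn = +3.
With 2 anions per cation, the cation must be 2×1 = 2+.
Cation: ligand charges sum to -4; for the ion to be 2+, W = +6.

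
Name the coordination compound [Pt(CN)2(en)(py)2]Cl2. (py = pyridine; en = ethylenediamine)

The 2 chloride counter-ions carry a total charge of -2, so each complex ion is 2+.
Ligand charges: 2×pyridine (neutral), 1×ethylenediamine (neutral), 2×cyano (-1 each); total -2. So Pt + (-2) = 2+, giving Pt = +4.
Ligands are named alphabetically: cyano before ethylenediamine before pyridine.

dicyano(ethylenediamine)bis(pyridine)platinum(IV) chloride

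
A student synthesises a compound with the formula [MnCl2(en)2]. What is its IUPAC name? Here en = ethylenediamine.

dichlorobis(ethylenediamine)manganese(II)

There is no counter-ion, so the complex is neutral overall.
Ligand charges: 2×chloro (-1 each), 2×ethylenediamine (neutral); total -2. So Mn + (-2) = 0, giving Mn = +2.
Ligands are named alphabetically: chloro before ethylenediamine.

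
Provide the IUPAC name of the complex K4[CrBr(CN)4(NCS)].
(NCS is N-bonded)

The 4 potassium counter-ions carry a total charge of +4, so each complex ion is 4−.
Ligand charges: 1×bromo (-1 each), 4×cyano (-1 each), 1×isothiocyanato (-1 each); total -6. So Cr + (-6) = 4−, giving Cr = +2.
The complex ion is anionic, so chromium takes the -ate form chromate(II).

potassium bromotetracyanoisothiocyanatochromate(II)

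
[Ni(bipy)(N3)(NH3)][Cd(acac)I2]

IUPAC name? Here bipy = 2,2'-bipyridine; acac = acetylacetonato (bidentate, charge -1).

ammineazido(2,2'-bipyridine)nickel(II) (acetylacetonato)diiodocadmate(II)

Both ions are complex: the cation is named first with the plain metal name, the anion second with the -ate form; each ion's ligands are alphabetised independently.
Cadmium is always +2 in its complexes; the anion's ligand charges sum to -3, so the complex anion is 1−.
A 1:1 salt means the cation carries the equal and opposite charge, 1+.
Cation: ligand charges sum to -1; for the ion to be 1+, Ni = +2.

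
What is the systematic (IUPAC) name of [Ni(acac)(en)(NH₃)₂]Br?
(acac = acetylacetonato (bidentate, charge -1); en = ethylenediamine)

(acetylacetonato)diammine(ethylenediamine)nickel(II) bromide

The 1 bromide counter-ion carries a total charge of -1, so each complex ion is 1+.
Ligand charges: 2×ammine (neutral), 1×acetylacetonato (-1 each), 1×ethylenediamine (neutral); total -1. So Ni + (-1) = 1+, giving Ni = +2.
Ligands are named alphabetically: acetylacetonato before ammine before ethylenediamine.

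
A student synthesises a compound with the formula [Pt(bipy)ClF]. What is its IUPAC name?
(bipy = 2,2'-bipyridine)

(2,2'-bipyridine)chlorofluoroplatinum(II)

There is no counter-ion, so the complex is neutral overall.
Ligand charges: 1×2,2'-bipyridine (neutral), 1×fluoro (-1 each), 1×chloro (-1 each); total -2. So Pt + (-2) = 0, giving Pt = +2.
Ligands are named alphabetically: bipyridine before chloro before fluoro.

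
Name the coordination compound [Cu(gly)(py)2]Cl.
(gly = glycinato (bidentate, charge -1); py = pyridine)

The 1 chloride counter-ion carries a total charge of -1, so each complex ion is 1+.
Ligand charges: 1×glycinato (-1 each), 2×pyridine (neutral); total -1. So Cu + (-1) = 1+, giving Cu = +2.
Ligands are named alphabetically: glycinato before pyridine.

(glycinato)bis(pyridine)copper(II) chloride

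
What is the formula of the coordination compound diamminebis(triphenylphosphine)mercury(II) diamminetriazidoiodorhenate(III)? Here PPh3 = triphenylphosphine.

[Hg(NH3)2(PPh3)2][ReI(N3)3(NH3)2]2

Cation [Hg…]: ligand charges 0, Hg(II) ⇒ ion charge 2+.
Anion [Re…]: ligand charges -4, Re(III) ⇒ ion charge 1−.
One 2+ cation requires 2 of the 1− anion.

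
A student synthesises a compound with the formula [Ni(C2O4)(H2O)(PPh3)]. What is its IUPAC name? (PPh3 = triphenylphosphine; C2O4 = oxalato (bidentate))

aquaoxalato(triphenylphosphine)nickel(II)

There is no counter-ion, so the complex is neutral overall.
Ligand charges: 1×aqua (neutral), 1×triphenylphosphine (neutral), 1×oxalato (-2 each); total -2. So Ni + (-2) = 0, giving Ni = +2.
Ligands are named alphabetically: aqua before oxalato before triphenylphosphine.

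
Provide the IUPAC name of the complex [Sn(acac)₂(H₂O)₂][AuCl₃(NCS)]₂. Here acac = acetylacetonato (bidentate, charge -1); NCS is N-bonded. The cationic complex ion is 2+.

bis(acetylacetonato)diaquatin(IV) trichloroisothiocyanatoaurate(III)

The complex cation is given as 2+; its ligand charges sum to -2, so Sn = +4.
With 2 anions per cation, each anion must be 2/2 = 1−.
Anion: ligand charges sum to -4; for the ion to be 1−, Au = +3.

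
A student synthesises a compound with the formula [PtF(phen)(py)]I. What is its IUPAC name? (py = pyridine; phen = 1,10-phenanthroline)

The 1 iodide counter-ion carries a total charge of -1, so each complex ion is 1+.
Ligand charges: 1×pyridine (neutral), 1×fluoro (-1 each), 1×1,10-phenanthroline (neutral); total -1. So Pt + (-1) = 1+, giving Pt = +2.
Ligands are named alphabetically: fluoro before phenanthroline before pyridine.

fluoro(1,10-phenanthroline)(pyridine)platinum(II) iodide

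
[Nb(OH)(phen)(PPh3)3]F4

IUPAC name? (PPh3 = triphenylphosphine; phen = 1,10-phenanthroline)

hydroxo(1,10-phenanthroline)tris(triphenylphosphine)niobium(V) fluoride

The 4 fluoride counter-ions carry a total charge of -4, so each complex ion is 4+.
Ligand charges: 3×triphenylphosphine (neutral), 1×hydroxo (-1 each), 1×1,10-phenanthroline (neutral); total -1. So Nb + (-1) = 4+, giving Nb = +5.
Ligands are named alphabetically: hydroxo before phenanthroline before triphenylphosphine.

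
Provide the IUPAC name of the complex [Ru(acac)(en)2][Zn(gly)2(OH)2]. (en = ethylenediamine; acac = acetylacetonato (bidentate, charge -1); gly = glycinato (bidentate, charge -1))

Both ions are complex: the cation is named first with the plain metal name, the anion second with the -ate form; each ion's ligands are alphabetised independently.
Zinc is always +2 in its complexes; the anion's ligand charges sum to -4, so the complex anion is 2−.
A 1:1 salt means the cation carries the equal and opposite charge, 2+.
Cation: ligand charges sum to -1; for the ion to be 2+, Ru = +3.

(acetylacetonato)bis(ethylenediamine)ruthenium(III) bis(glycinato)dihydroxozincate(II)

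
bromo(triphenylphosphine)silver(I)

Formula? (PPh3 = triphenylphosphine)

[AgBr(PPh3)]

Ligands: 1 triphenylphosphine (PPh3, neutral), 1 bromo (Br, -1). Ligand charge sum = -1.
With Ag in oxidation state +1, the complex ion is [Ag...].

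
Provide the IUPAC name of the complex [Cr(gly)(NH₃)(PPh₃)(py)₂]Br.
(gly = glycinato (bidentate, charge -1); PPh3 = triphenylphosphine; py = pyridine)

The 1 bromide counter-ion carries a total charge of -1, so each complex ion is 1+.
Ligand charges: 1×glycinato (-1 each), 1×triphenylphosphine (neutral), 1×ammine (neutral), 2×pyridine (neutral); total -1. So Cr + (-1) = 1+, giving Cr = +2.
Ligands are named alphabetically: ammine before glycinato before pyridine before triphenylphosphine.

ammine(glycinato)bis(pyridine)(triphenylphosphine)chromium(II) bromide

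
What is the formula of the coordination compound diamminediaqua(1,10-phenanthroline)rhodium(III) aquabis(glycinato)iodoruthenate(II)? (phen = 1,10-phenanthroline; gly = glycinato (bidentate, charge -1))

Cation [Rh…]: ligand charges 0, Rh(III) ⇒ ion charge 3+.
Anion [Ru…]: ligand charges -3, Ru(II) ⇒ ion charge 1−.
One 3+ cation requires 3 of the 1− anion.

[Rh(H2O)2(NH3)2(phen)][Ru(gly)2(H2O)I]3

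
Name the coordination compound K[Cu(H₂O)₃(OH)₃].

The 1 potassium counter-ion carries a total charge of +1, so each complex ion is 1−.
Ligand charges: 3×hydroxo (-1 each), 3×aqua (neutral); total -3. So Cu + (-3) = 1−, giving Cu = +2.
The complex ion is anionic, so copper takes the -ate form cuprate(II).

potassium triaquatrihydroxocuprate(II)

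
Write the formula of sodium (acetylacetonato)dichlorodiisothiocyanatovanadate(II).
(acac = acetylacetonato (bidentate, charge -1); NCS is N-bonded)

Na3[V(acac)Cl2(NCS)2]

Ligands: 1 acetylacetonato (acac, -1), 2 isothiocyanato (NCS, -1), 2 chloro (Cl, -1). Ligand charge sum = -5.
Charge balance with sodium (+1) requires 1 complex ion per 3 sodium.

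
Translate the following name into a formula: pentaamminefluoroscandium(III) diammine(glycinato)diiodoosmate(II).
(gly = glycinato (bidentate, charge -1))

Cation [Sc…]: ligand charges -1, Sc(III) ⇒ ion charge 2+.
Anion [Os…]: ligand charges -3, Os(II) ⇒ ion charge 1−.
One 2+ cation requires 2 of the 1− anion.

[ScF(NH3)5][Os(gly)I2(NH3)2]2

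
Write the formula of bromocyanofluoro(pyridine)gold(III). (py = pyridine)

Ligands: 1 cyano (CN, -1), 1 fluoro (F, -1), 1 bromo (Br, -1), 1 pyridine (py, neutral). Ligand charge sum = -3.
With Au in oxidation state +3, the complex ion is [Au...].

[AuBr(CN)F(py)]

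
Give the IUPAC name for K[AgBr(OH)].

The 1 potassium counter-ion carries a total charge of +1, so each complex ion is 1−.
Ligand charges: 1×bromo (-1 each), 1×hydroxo (-1 each); total -2. So Ag + (-2) = 1−, giving Ag = +1.
Ligands are named alphabetically: bromo before hydroxo.
The complex ion is anionic, so silver takes the -ate form argentate(I).

potassium bromohydroxoargentate(I)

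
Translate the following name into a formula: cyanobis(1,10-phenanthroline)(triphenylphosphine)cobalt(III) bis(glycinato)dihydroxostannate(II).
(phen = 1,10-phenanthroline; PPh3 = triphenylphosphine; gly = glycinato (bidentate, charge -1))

Cation [Co…]: ligand charges -1, Co(III) ⇒ ion charge 2+.
Anion [Sn…]: ligand charges -4, Sn(II) ⇒ ion charge 2−.

[Co(CN)(phen)2(PPh3)][Sn(gly)2(OH)2]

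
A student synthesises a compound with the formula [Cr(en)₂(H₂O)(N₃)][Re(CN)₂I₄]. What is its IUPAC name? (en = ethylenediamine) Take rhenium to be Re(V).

Re is given as +5; the anion's ligand charges sum to -6, so the complex anion is 1−.
A 1:1 salt means the cation carries the equal and opposite charge, 1+.
Cation: ligand charges sum to -1; for the ion to be 1+, Cr = +2.

aquaazidobis(ethylenediamine)chromium(II) dicyanotetraiodorhenate(V)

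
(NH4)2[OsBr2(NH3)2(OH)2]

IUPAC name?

ammonium diamminedibromodihydroxoosmate(II)

The 2 ammonium counter-ions carry a total charge of +2, so each complex ion is 2−.
Ligand charges: 2×hydroxo (-1 each), 2×bromo (-1 each), 2×ammine (neutral); total -4. So Os + (-4) = 2−, giving Os = +2.
Ligands are named alphabetically: ammine before bromo before hydroxo.
The complex ion is anionic, so osmium takes the -ate form osmate(II).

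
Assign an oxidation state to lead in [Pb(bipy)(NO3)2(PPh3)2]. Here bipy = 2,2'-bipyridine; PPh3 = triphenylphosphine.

+2

No counter-ion: the bracketed complex is neutral.
Ligand charges: 1×bipy neutral; 2×NO3 = -2; 2×PPh3 neutral; sum -2.
Pb + (-2) = 0 ⇒ Pb is +2.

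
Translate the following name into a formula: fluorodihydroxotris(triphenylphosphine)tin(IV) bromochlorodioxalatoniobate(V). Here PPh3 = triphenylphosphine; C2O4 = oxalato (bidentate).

[SnF(OH)2(PPh3)3][NbBr(C2O4)2Cl]

Cation [Sn…]: ligand charges -3, Sn(IV) ⇒ ion charge 1+.
Anion [Nb…]: ligand charges -6, Nb(V) ⇒ ion charge 1−.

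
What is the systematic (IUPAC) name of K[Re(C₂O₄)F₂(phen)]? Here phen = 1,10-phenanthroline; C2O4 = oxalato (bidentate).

potassium difluorooxalato(1,10-phenanthroline)rhenate(III)

The 1 potassium counter-ion carries a total charge of +1, so each complex ion is 1−.
Ligand charges: 1×1,10-phenanthroline (neutral), 2×fluoro (-1 each), 1×oxalato (-2 each); total -4. So Re + (-4) = 1−, giving Re = +3.
Ligands are named alphabetically: fluoro before oxalato before phenanthroline.
The complex ion is anionic, so rhenium takes the -ate form rhenate(III).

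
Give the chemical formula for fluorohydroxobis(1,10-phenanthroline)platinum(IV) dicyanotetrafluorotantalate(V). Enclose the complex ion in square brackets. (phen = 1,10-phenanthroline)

Cation [Pt…]: ligand charges -2, Pt(IV) ⇒ ion charge 2+.
Anion [Ta…]: ligand charges -6, Ta(V) ⇒ ion charge 1−.

[PtF(OH)(phen)2][Ta(CN)2F4]2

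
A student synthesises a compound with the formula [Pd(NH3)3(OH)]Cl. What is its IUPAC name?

The 1 chloride counter-ion carries a total charge of -1, so each complex ion is 1+.
Ligand charges: 1×hydroxo (-1 each), 3×ammine (neutral); total -1. So Pd + (-1) = 1+, giving Pd = +2.
Ligands are named alphabetically: ammine before hydroxo.

triamminehydroxopalladium(II) chloride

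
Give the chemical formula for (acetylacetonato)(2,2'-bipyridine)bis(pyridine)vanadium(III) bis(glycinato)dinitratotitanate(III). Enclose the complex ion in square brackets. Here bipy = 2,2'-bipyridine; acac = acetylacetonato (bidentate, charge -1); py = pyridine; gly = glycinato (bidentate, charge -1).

[V(acac)(bipy)(py)2][Ti(gly)2(NO3)2]2

Cation [V…]: ligand charges -1, V(III) ⇒ ion charge 2+.
Anion [Ti…]: ligand charges -4, Ti(III) ⇒ ion charge 1−.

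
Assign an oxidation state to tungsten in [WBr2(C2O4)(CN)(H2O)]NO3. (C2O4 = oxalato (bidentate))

1 nitrate outside the brackets (-1 each) → the complex ion is 1+.
Ligand charges: 1×H2O neutral; 1×CN = -1; 1×C2O4 = -2; 2×Br = -2; sum -5.
W + (-5) = 1+ ⇒ W is +6.

+6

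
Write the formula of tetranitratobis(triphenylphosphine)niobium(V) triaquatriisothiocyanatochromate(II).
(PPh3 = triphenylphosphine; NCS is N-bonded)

Cation [Nb…]: ligand charges -4, Nb(V) ⇒ ion charge 1+.
Anion [Cr…]: ligand charges -3, Cr(II) ⇒ ion charge 1−.

[Nb(NO3)4(PPh3)2][Cr(H2O)3(NCS)3]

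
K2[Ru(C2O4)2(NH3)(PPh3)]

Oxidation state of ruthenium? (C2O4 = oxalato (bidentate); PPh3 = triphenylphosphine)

2 potassium outside the brackets (+1 each) → the complex ion is 2−.
Ligand charges: 2×C2O4 = -4; 1×PPh3 neutral; 1×NH3 neutral; sum -4.
Ru + (-4) = 2− ⇒ Ru is +2.

+2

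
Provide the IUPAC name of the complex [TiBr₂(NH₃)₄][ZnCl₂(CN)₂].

tetraamminedibromotitanium(IV) dichlorodicyanozincate(II)

Zinc is always +2 in its complexes; the anion's ligand charges sum to -4, so the complex anion is 2−.
A 1:1 salt means the cation carries the equal and opposite charge, 2+.
Cation: ligand charges sum to -2; for the ion to be 2+, Ti = +4.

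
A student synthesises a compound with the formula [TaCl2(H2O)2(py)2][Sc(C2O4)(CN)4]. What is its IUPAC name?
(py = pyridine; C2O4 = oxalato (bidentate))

Scandium is always +3 in its complexes; the anion's ligand charges sum to -6, so the complex anion is 3−.
A 1:1 salt means the cation carries the equal and opposite charge, 3+.
Cation: ligand charges sum to -2; for the ion to be 3+, Ta = +5.

diaquadichlorobis(pyridine)tantalum(V) tetracyanooxalatoscandate(III)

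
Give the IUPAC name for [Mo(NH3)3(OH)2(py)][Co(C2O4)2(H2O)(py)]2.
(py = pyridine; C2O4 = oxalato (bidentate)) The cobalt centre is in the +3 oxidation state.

triamminedihydroxo(pyridine)molybdenum(IV) aquadioxalato(pyridine)cobaltate(III)

Both ions are complex: the cation is named first with the plain metal name, the anion second with the -ate form; each ion's ligands are alphabetised independently.
Co is given as +3; the anion's ligand charges sum to -4, so the complex anion is 1−.
With 2 anions per cation, the cation must be 2×1 = 2+.
Cation: ligand charges sum to -2; for the ion to be 2+, Mo = +4.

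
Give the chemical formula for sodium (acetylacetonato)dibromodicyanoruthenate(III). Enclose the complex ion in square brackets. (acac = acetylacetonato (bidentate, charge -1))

Na2[Ru(acac)Br2(CN)2]

Ligands: 2 bromo (Br, -1), 1 acetylacetonato (acac, -1), 2 cyano (CN, -1). Ligand charge sum = -5.
With Ru in oxidation state +3, the complex ion is [Ru...]^2−.
Charge balance with sodium (+1) requires 1 complex ion per 2 sodium.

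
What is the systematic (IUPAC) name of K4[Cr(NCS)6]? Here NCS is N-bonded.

potassium hexaisothiocyanatochromate(II)

The 4 potassium counter-ions carry a total charge of +4, so each complex ion is 4−.
Ligand charges: 6×isothiocyanato (-1 each); total -6. So Cr + (-6) = 4−, giving Cr = +2.
The complex ion is anionic, so chromium takes the -ate form chromate(II).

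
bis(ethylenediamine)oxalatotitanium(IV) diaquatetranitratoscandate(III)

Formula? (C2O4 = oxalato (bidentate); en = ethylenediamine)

[Ti(C2O4)(en)2][Sc(H2O)2(NO3)4]2

Cation [Ti…]: ligand charges -2, Ti(IV) ⇒ ion charge 2+.
Anion [Sc…]: ligand charges -4, Sc(III) ⇒ ion charge 1−.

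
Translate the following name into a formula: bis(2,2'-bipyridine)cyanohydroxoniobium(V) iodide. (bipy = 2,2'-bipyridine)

[Nb(bipy)2(CN)(OH)]I3

Ligands: 1 hydroxo (OH, -1), 2 2,2'-bipyridine (bipy, neutral), 1 cyano (CN, -1). Ligand charge sum = -2.
With Nb in oxidation state +5, the complex ion is [Nb...]^3+.
Charge balance with iodide (-1) requires 1 complex ion per 3 iodide.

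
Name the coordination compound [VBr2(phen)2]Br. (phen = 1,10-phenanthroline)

The 1 bromide counter-ion carries a total charge of -1, so each complex ion is 1+.
Ligand charges: 2×bromo (-1 each), 2×1,10-phenanthroline (neutral); total -2. So V + (-2) = 1+, giving V = +3.
Ligands are named alphabetically: bromo before phenanthroline.

dibromobis(1,10-phenanthroline)vanadium(III) bromide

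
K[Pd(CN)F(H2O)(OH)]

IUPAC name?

The 1 potassium counter-ion carries a total charge of +1, so each complex ion is 1−.
Ligand charges: 1×fluoro (-1 each), 1×aqua (neutral), 1×cyano (-1 each), 1×hydroxo (-1 each); total -3. So Pd + (-3) = 1−, giving Pd = +2.
Ligands are named alphabetically: aqua before cyano before fluoro before hydroxo.
The complex ion is anionic, so palladium takes the -ate form palladate(II).

potassium aquacyanofluorohydroxopalladate(II)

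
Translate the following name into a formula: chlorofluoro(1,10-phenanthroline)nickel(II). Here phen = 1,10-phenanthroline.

Ligands: 1 fluoro (F, -1), 1 chloro (Cl, -1), 1 1,10-phenanthroline (phen, neutral). Ligand charge sum = -2.
With Ni in oxidation state +2, the complex ion is [Ni...].

[NiClF(phen)]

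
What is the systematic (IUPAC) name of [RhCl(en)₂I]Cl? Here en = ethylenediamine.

The 1 chloride counter-ion carries a total charge of -1, so each complex ion is 1+.
Ligand charges: 1×iodo (-1 each), 2×ethylenediamine (neutral), 1×chloro (-1 each); total -2. So Rh + (-2) = 1+, giving Rh = +3.
Ligands are named alphabetically: chloro before ethylenediamine before iodo.

chlorobis(ethylenediamine)iodorhodium(III) chloride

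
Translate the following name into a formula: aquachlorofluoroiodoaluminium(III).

Ligands: 1 iodo (I, -1), 1 aqua (H2O, neutral), 1 chloro (Cl, -1), 1 fluoro (F, -1). Ligand charge sum = -3.
With Al in oxidation state +3, the complex ion is [Al...].

[AlClF(H2O)I]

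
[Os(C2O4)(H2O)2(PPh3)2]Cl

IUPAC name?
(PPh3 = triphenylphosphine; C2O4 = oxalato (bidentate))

The 1 chloride counter-ion carries a total charge of -1, so each complex ion is 1+.
Ligand charges: 2×triphenylphosphine (neutral), 1×oxalato (-2 each), 2×aqua (neutral); total -2. So Os + (-2) = 1+, giving Os = +3.
Ligands are named alphabetically: aqua before oxalato before triphenylphosphine.

diaquaoxalatobis(triphenylphosphine)osmium(III) chloride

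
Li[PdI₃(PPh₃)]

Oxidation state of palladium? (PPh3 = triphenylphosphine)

+2

1 lithium outside the brackets (+1 each) → the complex ion is 1−.
Ligand charges: 3×I = -3; 1×PPh3 neutral; sum -3.
Pd + (-3) = 1− ⇒ Pd is +2.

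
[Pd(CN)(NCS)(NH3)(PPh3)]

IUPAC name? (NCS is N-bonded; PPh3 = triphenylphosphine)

There is no counter-ion, so the complex is neutral overall.
Ligand charges: 1×isothiocyanato (-1 each), 1×ammine (neutral), 1×triphenylphosphine (neutral), 1×cyano (-1 each); total -2. So Pd + (-2) = 0, giving Pd = +2.
Ligands are named alphabetically: ammine before cyano before isothiocyanato before triphenylphosphine.

amminecyanoisothiocyanato(triphenylphosphine)palladium(II)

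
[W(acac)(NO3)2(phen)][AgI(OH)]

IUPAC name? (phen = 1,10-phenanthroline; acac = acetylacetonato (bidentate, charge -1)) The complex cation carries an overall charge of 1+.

(acetylacetonato)dinitrato(1,10-phenanthroline)tungsten(IV) hydroxoiodoargentate(I)

Both ions are complex: the cation is named first with the plain metal name, the anion second with the -ate form; each ion's ligands are alphabetised independently.
The complex cation is given as 1+; its ligand charges sum to -3, so W = +4.
A 1:1 salt means the anion carries the equal and opposite charge, 1−.
Anion: ligand charges sum to -2; for the ion to be 1−, Ag = +1.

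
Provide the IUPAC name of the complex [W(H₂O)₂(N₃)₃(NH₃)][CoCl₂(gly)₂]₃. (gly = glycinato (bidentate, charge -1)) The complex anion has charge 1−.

Both ions are complex: the cation is named first with the plain metal name, the anion second with the -ate form; each ion's ligands are alphabetised independently.
The complex anion is given as 1−; its ligand charges sum to -4, so Co = +3.
With 3 anions per cation, the cation must be 3×1 = 3+.
Cation: ligand charges sum to -3; for the ion to be 3+, W = +6.

amminediaquatriazidotungsten(VI) dichlorobis(glycinato)cobaltate(III)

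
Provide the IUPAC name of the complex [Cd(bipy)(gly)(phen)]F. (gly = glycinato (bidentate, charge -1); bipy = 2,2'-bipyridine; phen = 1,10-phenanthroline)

(2,2'-bipyridine)(glycinato)(1,10-phenanthroline)cadmium(II) fluoride

The 1 fluoride counter-ion carries a total charge of -1, so each complex ion is 1+.
Ligand charges: 1×glycinato (-1 each), 1×2,2'-bipyridine (neutral), 1×1,10-phenanthroline (neutral); total -1. So Cd + (-1) = 1+, giving Cd = +2.
Ligands are named alphabetically: bipyridine before glycinato before phenanthroline.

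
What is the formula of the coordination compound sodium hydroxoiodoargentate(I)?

Na[AgI(OH)]

Ligands: 1 iodo (I, -1), 1 hydroxo (OH, -1). Ligand charge sum = -2.
With Ag in oxidation state +1, the complex ion is [Ag...]^1−.
Charge balance with sodium (+1) requires 1 complex ion per 1 sodium.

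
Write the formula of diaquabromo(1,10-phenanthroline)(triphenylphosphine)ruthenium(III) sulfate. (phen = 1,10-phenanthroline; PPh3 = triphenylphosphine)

[RuBr(H2O)2(phen)(PPh3)]SO4

Ligands: 1 1,10-phenanthroline (phen, neutral), 1 triphenylphosphine (PPh3, neutral), 2 aqua (H2O, neutral), 1 bromo (Br, -1). Ligand charge sum = -1.
Charge balance with sulfate (-2) requires 1 complex ion per 1 sulfate.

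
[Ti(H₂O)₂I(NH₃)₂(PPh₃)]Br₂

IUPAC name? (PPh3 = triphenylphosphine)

diamminediaquaiodo(triphenylphosphine)titanium(III) bromide

The 2 bromide counter-ions carry a total charge of -2, so each complex ion is 2+.
Ligand charges: 1×triphenylphosphine (neutral), 2×ammine (neutral), 2×aqua (neutral), 1×iodo (-1 each); total -1. So Ti + (-1) = 2+, giving Ti = +3.
Ligands are named alphabetically: ammine before aqua before iodo before triphenylphosphine.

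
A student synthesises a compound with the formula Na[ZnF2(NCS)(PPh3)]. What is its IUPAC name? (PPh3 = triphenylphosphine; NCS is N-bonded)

The 1 sodium counter-ion carries a total charge of +1, so each complex ion is 1−.
Ligand charges: 1×triphenylphosphine (neutral), 1×isothiocyanato (-1 each), 2×fluoro (-1 each); total -3. So Zn + (-3) = 1−, giving Zn = +2.
Ligands are named alphabetically: fluoro before isothiocyanato before triphenylphosphine.
The complex ion is anionic, so zinc takes the -ate form zincate(II).

sodium difluoroisothiocyanato(triphenylphosphine)zincate(II)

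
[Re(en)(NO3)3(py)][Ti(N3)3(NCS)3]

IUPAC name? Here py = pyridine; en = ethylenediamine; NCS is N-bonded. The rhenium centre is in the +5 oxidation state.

Re is given as +5; the cation's ligand charges sum to -3, so the complex cation is 2+.
A 1:1 salt means the anion carries the equal and opposite charge, 2−.
Anion: ligand charges sum to -6; for the ion to be 2−, Ti = +4.

(ethylenediamine)trinitrato(pyridine)rhenium(V) triazidotriisothiocyanatotitanate(IV)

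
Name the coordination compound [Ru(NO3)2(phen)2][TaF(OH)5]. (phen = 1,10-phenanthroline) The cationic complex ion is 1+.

Both ions are complex: the cation is named first with the plain metal name, the anion second with the -ate form; each ion's ligands are alphabetised independently.
The complex cation is given as 1+; its ligand charges sum to -2, so Ru = +3.
A 1:1 salt means the anion carries the equal and opposite charge, 1−.
Anion: ligand charges sum to -6; for the ion to be 1−, Ta = +5.

dinitratobis(1,10-phenanthroline)ruthenium(III) fluoropentahydroxotantalate(V)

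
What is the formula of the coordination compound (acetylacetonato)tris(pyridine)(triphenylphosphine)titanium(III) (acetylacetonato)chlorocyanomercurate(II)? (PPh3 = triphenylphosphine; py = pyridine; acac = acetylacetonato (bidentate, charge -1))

Cation [Ti…]: ligand charges -1, Ti(III) ⇒ ion charge 2+.
Anion [Hg…]: ligand charges -3, Hg(II) ⇒ ion charge 1−.

[Ti(acac)(PPh3)(py)3][Hg(acac)Cl(CN)]2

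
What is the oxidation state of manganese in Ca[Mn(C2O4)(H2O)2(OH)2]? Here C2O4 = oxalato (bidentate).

1 calcium outside the brackets (+2 each) → the complex ion is 2−.
Ligand charges: 2×H2O neutral; 1×C2O4 = -2; 2×OH = -2; sum -4.
Mn + (-4) = 2− ⇒ Mn is +2.

+2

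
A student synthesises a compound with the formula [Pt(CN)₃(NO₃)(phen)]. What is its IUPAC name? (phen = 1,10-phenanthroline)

There is no counter-ion, so the complex is neutral overall.
Ligand charges: 1×1,10-phenanthroline (neutral), 1×nitrato (-1 each), 3×cyano (-1 each); total -4. So Pt + (-4) = 0, giving Pt = +4.
Ligands are named alphabetically: cyano before nitrato before phenanthroline.

tricyanonitrato(1,10-phenanthroline)platinum(IV)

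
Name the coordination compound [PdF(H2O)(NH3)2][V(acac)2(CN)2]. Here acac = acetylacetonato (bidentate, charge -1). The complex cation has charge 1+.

diammineaquafluoropalladium(II) bis(acetylacetonato)dicyanovanadate(III)

The complex cation is given as 1+; its ligand charges sum to -1, so Pd = +2.
A 1:1 salt means the anion carries the equal and opposite charge, 1−.
Anion: ligand charges sum to -4; for the ion to be 1−, V = +3.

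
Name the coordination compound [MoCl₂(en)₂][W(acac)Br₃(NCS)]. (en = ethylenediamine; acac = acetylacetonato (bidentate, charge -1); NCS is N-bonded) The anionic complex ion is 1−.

dichlorobis(ethylenediamine)molybdenum(III) (acetylacetonato)tribromoisothiocyanatotungstate(IV)

Both ions are complex: the cation is named first with the plain metal name, the anion second with the -ate form; each ion's ligands are alphabetised independently.
The complex anion is given as 1−; its ligand charges sum to -5, so W = +4.
A 1:1 salt means the cation carries the equal and opposite charge, 1+.
Cation: ligand charges sum to -2; for the ion to be 1+, Mo = +3.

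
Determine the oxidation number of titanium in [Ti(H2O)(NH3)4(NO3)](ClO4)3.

+4

3 perchlorate outside the brackets (-1 each) → the complex ion is 3+.
Ligand charges: 1×NO3 = -1; 4×NH3 neutral; 1×H2O neutral; sum -1.
Ti + (-1) = 3+ ⇒ Ti is +4.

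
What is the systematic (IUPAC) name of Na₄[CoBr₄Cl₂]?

The 4 sodium counter-ions carry a total charge of +4, so each complex ion is 4−.
Ligand charges: 4×bromo (-1 each), 2×chloro (-1 each); total -6. So Co + (-6) = 4−, giving Co = +2.
Ligands are named alphabetically: bromo before chloro.
The complex ion is anionic, so cobalt takes the -ate form cobaltate(II).

sodium tetrabromodichlorocobaltate(II)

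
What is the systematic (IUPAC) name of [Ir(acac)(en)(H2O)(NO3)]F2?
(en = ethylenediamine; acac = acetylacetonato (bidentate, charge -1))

The 2 fluoride counter-ions carry a total charge of -2, so each complex ion is 2+.
Ligand charges: 1×ethylenediamine (neutral), 1×nitrato (-1 each), 1×aqua (neutral), 1×acetylacetonato (-1 each); total -2. So Ir + (-2) = 2+, giving Ir = +4.
Ligands are named alphabetically: acetylacetonato before aqua before ethylenediamine before nitrato.

(acetylacetonato)aqua(ethylenediamine)nitratoiridium(IV) fluoride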